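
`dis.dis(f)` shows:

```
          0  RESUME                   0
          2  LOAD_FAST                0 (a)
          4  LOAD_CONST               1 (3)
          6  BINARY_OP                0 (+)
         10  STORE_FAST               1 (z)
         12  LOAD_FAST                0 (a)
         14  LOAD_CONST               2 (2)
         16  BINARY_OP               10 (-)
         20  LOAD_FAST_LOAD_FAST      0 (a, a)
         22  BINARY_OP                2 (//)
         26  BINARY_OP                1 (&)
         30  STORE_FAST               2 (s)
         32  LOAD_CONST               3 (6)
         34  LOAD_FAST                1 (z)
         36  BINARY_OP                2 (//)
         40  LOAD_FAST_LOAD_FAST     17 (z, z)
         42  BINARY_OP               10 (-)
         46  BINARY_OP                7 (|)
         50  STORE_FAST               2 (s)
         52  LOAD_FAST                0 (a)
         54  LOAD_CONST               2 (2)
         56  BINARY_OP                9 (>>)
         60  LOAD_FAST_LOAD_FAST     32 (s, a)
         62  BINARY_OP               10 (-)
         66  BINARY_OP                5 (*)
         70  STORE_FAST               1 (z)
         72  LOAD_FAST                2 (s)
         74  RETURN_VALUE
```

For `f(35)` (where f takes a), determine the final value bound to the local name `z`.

-280

LOAD_FAST a → push 35. Stack: [35]
LOAD_CONST → push 3. Stack: [35, 3]
BINARY_OP + → 35 + 3 = 38. Stack: [38]
STORE_FAST z → z=38. Stack: []
LOAD_FAST a → push 35. Stack: [35]
LOAD_CONST → push 2. Stack: [35, 2]
BINARY_OP - → 35 - 2 = 33. Stack: [33]
LOAD_FAST_LOAD_FAST a,a → push 35,35. Stack: [33, 35, 35]
BINARY_OP // → 35 // 35 = 1. Stack: [33, 1]
BINARY_OP & → 33 & 1 = 1. Stack: [1]
STORE_FAST s → s=1. Stack: []
LOAD_CONST → push 6. Stack: [6]
LOAD_FAST z → push 38. Stack: [6, 38]
BINARY_OP // → 6 // 38 = 0. Stack: [0]
LOAD_FAST_LOAD_FAST z,z → push 38,38. Stack: [0, 38, 38]
BINARY_OP - → 38 - 38 = 0. Stack: [0, 0]
BINARY_OP | → 0 | 0 = 0. Stack: [0]
STORE_FAST s → s=0. Stack: []
LOAD_FAST a → push 35. Stack: [35]
LOAD_CONST → push 2. Stack: [35, 2]
BINARY_OP >> → 35 >> 2 = 8. Stack: [8]
LOAD_FAST_LOAD_FAST s,a → push 0,35. Stack: [8, 0, 35]
BINARY_OP - → 0 - 35 = -35. Stack: [8, -35]
BINARY_OP * → 8 * -35 = -280. Stack: [-280]
STORE_FAST z → z=-280. Stack: []
LOAD_FAST s → push 0. Stack: [0]
RETURN_VALUE → return 0.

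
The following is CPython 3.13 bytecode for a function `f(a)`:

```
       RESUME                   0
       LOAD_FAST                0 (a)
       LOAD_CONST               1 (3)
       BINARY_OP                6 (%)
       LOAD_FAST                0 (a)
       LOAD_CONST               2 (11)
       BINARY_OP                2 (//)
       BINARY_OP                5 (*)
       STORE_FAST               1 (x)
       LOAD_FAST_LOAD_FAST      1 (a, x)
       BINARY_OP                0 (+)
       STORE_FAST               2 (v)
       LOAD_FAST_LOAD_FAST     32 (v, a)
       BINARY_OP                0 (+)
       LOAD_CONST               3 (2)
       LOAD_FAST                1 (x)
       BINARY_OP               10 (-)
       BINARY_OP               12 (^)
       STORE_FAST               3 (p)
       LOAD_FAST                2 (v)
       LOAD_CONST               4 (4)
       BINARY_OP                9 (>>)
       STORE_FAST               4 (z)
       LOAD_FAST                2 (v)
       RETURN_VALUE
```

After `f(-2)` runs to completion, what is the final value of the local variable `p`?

-8

LOAD_FAST a → push -2. Stack: [-2]
LOAD_CONST → push 3. Stack: [-2, 3]
BINARY_OP % → -2 % 3 = 1. Stack: [1]
LOAD_FAST a → push -2. Stack: [1, -2]
LOAD_CONST → push 11. Stack: [1, -2, 11]
BINARY_OP // → -2 // 11 = -1. Stack: [1, -1]
BINARY_OP * → 1 * -1 = -1. Stack: [-1]
STORE_FAST x → x=-1. Stack: []
LOAD_FAST_LOAD_FAST a,x → push -2,-1. Stack: [-2, -1]
BINARY_OP + → -2 + -1 = -3. Stack: [-3]
STORE_FAST v → v=-3. Stack: []
LOAD_FAST_LOAD_FAST v,a → push -3,-2. Stack: [-3, -2]
BINARY_OP + → -3 + -2 = -5. Stack: [-5]
LOAD_CONST → push 2. Stack: [-5, 2]
LOAD_FAST x → push -1. Stack: [-5, 2, -1]
BINARY_OP - → 2 - -1 = 3. Stack: [-5, 3]
BINARY_OP ^ → -5 ^ 3 = -8. Stack: [-8]
STORE_FAST p → p=-8. Stack: []
LOAD_FAST v → push -3. Stack: [-3]
LOAD_CONST → push 4. Stack: [-3, 4]
BINARY_OP >> → -3 >> 4 = -1. Stack: [-1]
STORE_FAST z → z=-1. Stack: []
LOAD_FAST v → push -3. Stack: [-3]
RETURN_VALUE → return -3.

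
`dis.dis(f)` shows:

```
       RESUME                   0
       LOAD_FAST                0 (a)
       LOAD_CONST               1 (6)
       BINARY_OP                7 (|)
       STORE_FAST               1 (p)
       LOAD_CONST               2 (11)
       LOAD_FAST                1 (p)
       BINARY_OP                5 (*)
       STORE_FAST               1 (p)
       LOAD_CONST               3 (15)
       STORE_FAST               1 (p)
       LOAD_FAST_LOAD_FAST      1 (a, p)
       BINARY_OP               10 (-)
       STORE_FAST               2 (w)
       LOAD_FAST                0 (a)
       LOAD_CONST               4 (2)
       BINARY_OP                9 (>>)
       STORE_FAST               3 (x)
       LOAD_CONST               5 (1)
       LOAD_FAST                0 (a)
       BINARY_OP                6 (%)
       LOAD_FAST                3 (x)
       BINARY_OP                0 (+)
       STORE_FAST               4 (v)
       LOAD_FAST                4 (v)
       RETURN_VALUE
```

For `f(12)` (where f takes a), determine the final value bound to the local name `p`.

15

LOAD_FAST a → push 12. Stack: [12]
LOAD_CONST → push 6. Stack: [12, 6]
BINARY_OP | → 12 | 6 = 14. Stack: [14]
STORE_FAST p → p=14. Stack: []
LOAD_CONST → push 11. Stack: [11]
LOAD_FAST p → push 14. Stack: [11, 14]
BINARY_OP * → 11 * 14 = 154. Stack: [154]
STORE_FAST p → p=154. Stack: []
LOAD_CONST → push 15. Stack: [15]
STORE_FAST p → p=15. Stack: []
LOAD_FAST_LOAD_FAST a,p → push 12,15. Stack: [12, 15]
BINARY_OP - → 12 - 15 = -3. Stack: [-3]
STORE_FAST w → w=-3. Stack: []
LOAD_FAST a → push 12. Stack: [12]
LOAD_CONST → push 2. Stack: [12, 2]
BINARY_OP >> → 12 >> 2 = 3. Stack: [3]
STORE_FAST x → x=3. Stack: []
LOAD_CONST → push 1. Stack: [1]
LOAD_FAST a → push 12. Stack: [1, 12]
BINARY_OP % → 1 % 12 = 1. Stack: [1]
LOAD_FAST x → push 3. Stack: [1, 3]
BINARY_OP + → 1 + 3 = 4. Stack: [4]
STORE_FAST v → v=4. Stack: []
LOAD_FAST v → push 4. Stack: [4]
RETURN_VALUE → return 4.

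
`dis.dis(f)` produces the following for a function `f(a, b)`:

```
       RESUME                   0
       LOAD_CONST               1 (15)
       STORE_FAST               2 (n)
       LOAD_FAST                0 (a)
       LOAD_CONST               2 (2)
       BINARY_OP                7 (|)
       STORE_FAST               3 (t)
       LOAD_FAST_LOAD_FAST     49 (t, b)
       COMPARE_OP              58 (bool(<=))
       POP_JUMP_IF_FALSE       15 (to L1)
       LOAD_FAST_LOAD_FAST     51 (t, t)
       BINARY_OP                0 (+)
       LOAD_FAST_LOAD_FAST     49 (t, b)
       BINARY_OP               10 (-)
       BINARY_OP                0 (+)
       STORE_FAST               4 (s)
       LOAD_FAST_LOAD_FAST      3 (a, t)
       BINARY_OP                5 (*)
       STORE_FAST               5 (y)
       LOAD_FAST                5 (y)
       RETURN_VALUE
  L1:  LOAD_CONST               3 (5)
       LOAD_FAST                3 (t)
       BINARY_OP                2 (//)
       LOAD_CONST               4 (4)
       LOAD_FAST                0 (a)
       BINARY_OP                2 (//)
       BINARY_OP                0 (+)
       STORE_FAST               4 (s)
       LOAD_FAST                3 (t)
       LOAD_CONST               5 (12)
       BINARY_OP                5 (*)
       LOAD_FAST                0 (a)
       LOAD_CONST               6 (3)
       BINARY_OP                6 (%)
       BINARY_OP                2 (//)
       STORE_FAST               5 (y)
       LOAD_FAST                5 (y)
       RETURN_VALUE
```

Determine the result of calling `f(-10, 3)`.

LOAD_CONST → push 15. Stack: [15]
STORE_FAST n → n=15. Stack: []
LOAD_FAST a → push -10. Stack: [-10]
LOAD_CONST → push 2. Stack: [-10, 2]
BINARY_OP | → -10 | 2 = -10. Stack: [-10]
STORE_FAST t → t=-10. Stack: []
LOAD_FAST_LOAD_FAST t,b → push -10,3. Stack: [-10, 3]
COMPARE_OP bool(<=) → -10 vs 3 = True. Stack: [True]
POP_JUMP_IF_FALSE → pop True; no jump. Stack: []
LOAD_FAST_LOAD_FAST t,t → push -10,-10. Stack: [-10, -10]
BINARY_OP + → -10 + -10 = -20. Stack: [-20]
LOAD_FAST_LOAD_FAST t,b → push -10,3. Stack: [-20, -10, 3]
BINARY_OP - → -10 - 3 = -13. Stack: [-20, -13]
BINARY_OP + → -20 + -13 = -33. Stack: [-33]
STORE_FAST s → s=-33. Stack: []
LOAD_FAST_LOAD_FAST a,t → push -10,-10. Stack: [-10, -10]
BINARY_OP * → -10 * -10 = 100. Stack: [100]
STORE_FAST y → y=100. Stack: []
LOAD_FAST y → push 100. Stack: [100]
RETURN_VALUE → return 100.

100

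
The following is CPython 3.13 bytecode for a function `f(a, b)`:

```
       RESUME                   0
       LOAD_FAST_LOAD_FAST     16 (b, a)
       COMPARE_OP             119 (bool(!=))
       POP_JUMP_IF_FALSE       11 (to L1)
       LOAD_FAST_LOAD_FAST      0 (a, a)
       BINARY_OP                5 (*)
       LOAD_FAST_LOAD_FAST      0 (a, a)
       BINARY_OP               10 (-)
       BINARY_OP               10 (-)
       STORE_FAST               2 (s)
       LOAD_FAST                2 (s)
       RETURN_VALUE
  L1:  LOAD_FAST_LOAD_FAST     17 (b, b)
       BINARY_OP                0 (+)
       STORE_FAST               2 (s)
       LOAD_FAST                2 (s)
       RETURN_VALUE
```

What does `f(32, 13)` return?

1024

LOAD_FAST_LOAD_FAST b,a → push 13,32. Stack: [13, 32]
COMPARE_OP bool(!=) → 13 vs 32 = True. Stack: [True]
POP_JUMP_IF_FALSE → pop True; no jump. Stack: []
LOAD_FAST_LOAD_FAST a,a → push 32,32. Stack: [32, 32]
BINARY_OP * → 32 * 32 = 1024. Stack: [1024]
LOAD_FAST_LOAD_FAST a,a → push 32,32. Stack: [1024, 32, 32]
BINARY_OP - → 32 - 32 = 0. Stack: [1024, 0]
BINARY_OP - → 1024 - 0 = 1024. Stack: [1024]
STORE_FAST s → s=1024. Stack: []
LOAD_FAST s → push 1024. Stack: [1024]
RETURN_VALUE → return 1024.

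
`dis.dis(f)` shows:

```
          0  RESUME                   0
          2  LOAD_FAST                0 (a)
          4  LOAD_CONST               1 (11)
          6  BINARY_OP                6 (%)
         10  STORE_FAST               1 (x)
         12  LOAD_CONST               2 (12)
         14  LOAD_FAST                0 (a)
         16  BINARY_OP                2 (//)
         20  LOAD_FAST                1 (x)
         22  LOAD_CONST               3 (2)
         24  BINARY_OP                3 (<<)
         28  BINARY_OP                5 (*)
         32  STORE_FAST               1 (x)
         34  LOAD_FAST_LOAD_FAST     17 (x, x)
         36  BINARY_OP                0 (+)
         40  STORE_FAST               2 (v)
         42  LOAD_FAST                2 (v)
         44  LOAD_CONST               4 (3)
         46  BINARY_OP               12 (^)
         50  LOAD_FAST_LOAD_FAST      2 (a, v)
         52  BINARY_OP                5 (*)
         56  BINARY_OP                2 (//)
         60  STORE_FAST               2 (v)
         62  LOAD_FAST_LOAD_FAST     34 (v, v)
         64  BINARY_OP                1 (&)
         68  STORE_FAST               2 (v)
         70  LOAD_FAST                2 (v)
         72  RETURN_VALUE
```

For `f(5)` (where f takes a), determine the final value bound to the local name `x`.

40

LOAD_FAST a → push 5. Stack: [5]
LOAD_CONST → push 11. Stack: [5, 11]
BINARY_OP % → 5 % 11 = 5. Stack: [5]
STORE_FAST x → x=5. Stack: []
LOAD_CONST → push 12. Stack: [12]
LOAD_FAST a → push 5. Stack: [12, 5]
BINARY_OP // → 12 // 5 = 2. Stack: [2]
LOAD_FAST x → push 5. Stack: [2, 5]
LOAD_CONST → push 2. Stack: [2, 5, 2]
BINARY_OP << → 5 << 2 = 20. Stack: [2, 20]
BINARY_OP * → 2 * 20 = 40. Stack: [40]
STORE_FAST x → x=40. Stack: []
LOAD_FAST_LOAD_FAST x,x → push 40,40. Stack: [40, 40]
BINARY_OP + → 40 + 40 = 80. Stack: [80]
STORE_FAST v → v=80. Stack: []
LOAD_FAST v → push 80. Stack: [80]
LOAD_CONST → push 3. Stack: [80, 3]
BINARY_OP ^ → 80 ^ 3 = 83. Stack: [83]
LOAD_FAST_LOAD_FAST a,v → push 5,80. Stack: [83, 5, 80]
BINARY_OP * → 5 * 80 = 400. Stack: [83, 400]
BINARY_OP // → 83 // 400 = 0. Stack: [0]
STORE_FAST v → v=0. Stack: []
LOAD_FAST_LOAD_FAST v,v → push 0,0. Stack: [0, 0]
BINARY_OP & → 0 & 0 = 0. Stack: [0]
STORE_FAST v → v=0. Stack: []
LOAD_FAST v → push 0. Stack: [0]
RETURN_VALUE → return 0.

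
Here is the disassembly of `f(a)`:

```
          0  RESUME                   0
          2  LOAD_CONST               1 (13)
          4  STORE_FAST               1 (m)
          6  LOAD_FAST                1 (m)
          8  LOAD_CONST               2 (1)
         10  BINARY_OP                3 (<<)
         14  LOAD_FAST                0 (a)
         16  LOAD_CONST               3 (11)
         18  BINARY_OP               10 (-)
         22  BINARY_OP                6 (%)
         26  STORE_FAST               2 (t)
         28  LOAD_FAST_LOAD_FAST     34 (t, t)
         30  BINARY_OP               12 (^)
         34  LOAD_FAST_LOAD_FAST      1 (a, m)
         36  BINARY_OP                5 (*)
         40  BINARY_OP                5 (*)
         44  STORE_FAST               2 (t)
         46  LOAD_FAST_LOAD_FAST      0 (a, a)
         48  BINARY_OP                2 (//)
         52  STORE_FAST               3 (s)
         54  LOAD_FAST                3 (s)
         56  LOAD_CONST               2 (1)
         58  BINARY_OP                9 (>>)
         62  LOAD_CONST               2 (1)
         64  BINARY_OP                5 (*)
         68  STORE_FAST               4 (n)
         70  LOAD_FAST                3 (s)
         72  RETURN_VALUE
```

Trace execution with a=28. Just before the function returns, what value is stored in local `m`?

LOAD_CONST → push 13. Stack: [13]
STORE_FAST m → m=13. Stack: []
LOAD_FAST m → push 13. Stack: [13]
LOAD_CONST → push 1. Stack: [13, 1]
BINARY_OP << → 13 << 1 = 26. Stack: [26]
LOAD_FAST a → push 28. Stack: [26, 28]
LOAD_CONST → push 11. Stack: [26, 28, 11]
BINARY_OP - → 28 - 11 = 17. Stack: [26, 17]
BINARY_OP % → 26 % 17 = 9. Stack: [9]
STORE_FAST t → t=9. Stack: []
LOAD_FAST_LOAD_FAST t,t → push 9,9. Stack: [9, 9]
BINARY_OP ^ → 9 ^ 9 = 0. Stack: [0]
LOAD_FAST_LOAD_FAST a,m → push 28,13. Stack: [0, 28, 13]
BINARY_OP * → 28 * 13 = 364. Stack: [0, 364]
BINARY_OP * → 0 * 364 = 0. Stack: [0]
STORE_FAST t → t=0. Stack: []
LOAD_FAST_LOAD_FAST a,a → push 28,28. Stack: [28, 28]
BINARY_OP // → 28 // 28 = 1. Stack: [1]
STORE_FAST s → s=1. Stack: []
LOAD_FAST s → push 1. Stack: [1]
LOAD_CONST → push 1. Stack: [1, 1]
BINARY_OP >> → 1 >> 1 = 0. Stack: [0]
LOAD_CONST → push 1. Stack: [0, 1]
BINARY_OP * → 0 * 1 = 0. Stack: [0]
STORE_FAST n → n=0. Stack: []
LOAD_FAST s → push 1. Stack: [1]
RETURN_VALUE → return 1.

13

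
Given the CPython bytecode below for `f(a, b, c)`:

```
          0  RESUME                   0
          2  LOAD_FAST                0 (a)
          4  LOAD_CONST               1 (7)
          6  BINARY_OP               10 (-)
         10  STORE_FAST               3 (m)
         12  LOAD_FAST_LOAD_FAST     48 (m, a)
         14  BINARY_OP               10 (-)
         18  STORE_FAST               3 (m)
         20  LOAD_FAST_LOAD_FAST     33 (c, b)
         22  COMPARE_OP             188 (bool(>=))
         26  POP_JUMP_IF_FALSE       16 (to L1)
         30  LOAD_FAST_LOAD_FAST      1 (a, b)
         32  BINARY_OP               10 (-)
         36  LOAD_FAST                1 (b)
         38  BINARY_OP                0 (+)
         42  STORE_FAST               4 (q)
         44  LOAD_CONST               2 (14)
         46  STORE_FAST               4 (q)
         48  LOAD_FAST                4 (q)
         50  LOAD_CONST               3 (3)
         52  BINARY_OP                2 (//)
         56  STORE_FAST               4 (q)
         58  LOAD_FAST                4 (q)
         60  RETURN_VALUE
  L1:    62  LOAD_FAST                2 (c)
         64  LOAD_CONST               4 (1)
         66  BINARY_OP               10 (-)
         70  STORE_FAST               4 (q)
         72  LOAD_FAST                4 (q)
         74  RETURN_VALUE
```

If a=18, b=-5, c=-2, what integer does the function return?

4

LOAD_FAST a → push 18. Stack: [18]
LOAD_CONST → push 7. Stack: [18, 7]
BINARY_OP - → 18 - 7 = 11. Stack: [11]
STORE_FAST m → m=11. Stack: []
LOAD_FAST_LOAD_FAST m,a → push 11,18. Stack: [11, 18]
BINARY_OP - → 11 - 18 = -7. Stack: [-7]
STORE_FAST m → m=-7. Stack: []
LOAD_FAST_LOAD_FAST c,b → push -2,-5. Stack: [-2, -5]
COMPARE_OP bool(>=) → -2 vs -5 = True. Stack: [True]
POP_JUMP_IF_FALSE → pop True; no jump. Stack: []
LOAD_FAST_LOAD_FAST a,b → push 18,-5. Stack: [18, -5]
BINARY_OP - → 18 - -5 = 23. Stack: [23]
LOAD_FAST b → push -5. Stack: [23, -5]
BINARY_OP + → 23 + -5 = 18. Stack: [18]
STORE_FAST q → q=18. Stack: []
LOAD_CONST → push 14. Stack: [14]
STORE_FAST q → q=14. Stack: []
LOAD_FAST q → push 14. Stack: [14]
LOAD_CONST → push 3. Stack: [14, 3]
BINARY_OP // → 14 // 3 = 4. Stack: [4]
STORE_FAST q → q=4. Stack: []
LOAD_FAST q → push 4. Stack: [4]
RETURN_VALUE → return 4.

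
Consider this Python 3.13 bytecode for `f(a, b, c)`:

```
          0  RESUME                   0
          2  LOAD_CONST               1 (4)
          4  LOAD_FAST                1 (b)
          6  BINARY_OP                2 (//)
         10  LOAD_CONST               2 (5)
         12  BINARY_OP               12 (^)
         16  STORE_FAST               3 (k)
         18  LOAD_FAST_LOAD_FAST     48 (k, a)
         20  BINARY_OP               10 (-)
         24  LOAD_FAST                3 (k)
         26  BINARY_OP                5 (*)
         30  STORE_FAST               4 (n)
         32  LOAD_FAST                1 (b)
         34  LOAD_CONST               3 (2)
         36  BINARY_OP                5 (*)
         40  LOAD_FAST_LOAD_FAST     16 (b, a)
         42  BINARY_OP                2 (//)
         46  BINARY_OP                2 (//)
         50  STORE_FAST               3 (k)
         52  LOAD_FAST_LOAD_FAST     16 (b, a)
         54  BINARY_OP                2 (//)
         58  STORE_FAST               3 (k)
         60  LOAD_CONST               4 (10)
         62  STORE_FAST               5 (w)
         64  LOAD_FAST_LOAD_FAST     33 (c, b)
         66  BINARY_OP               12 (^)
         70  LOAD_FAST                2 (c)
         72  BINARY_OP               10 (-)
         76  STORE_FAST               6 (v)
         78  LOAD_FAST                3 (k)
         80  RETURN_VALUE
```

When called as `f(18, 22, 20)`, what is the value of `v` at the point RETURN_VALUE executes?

LOAD_CONST → push 4. Stack: [4]
LOAD_FAST b → push 22. Stack: [4, 22]
BINARY_OP // → 4 // 22 = 0. Stack: [0]
LOAD_CONST → push 5. Stack: [0, 5]
BINARY_OP ^ → 0 ^ 5 = 5. Stack: [5]
STORE_FAST k → k=5. Stack: []
LOAD_FAST_LOAD_FAST k,a → push 5,18. Stack: [5, 18]
BINARY_OP - → 5 - 18 = -13. Stack: [-13]
LOAD_FAST k → push 5. Stack: [-13, 5]
BINARY_OP * → -13 * 5 = -65. Stack: [-65]
STORE_FAST n → n=-65. Stack: []
LOAD_FAST b → push 22. Stack: [22]
LOAD_CONST → push 2. Stack: [22, 2]
BINARY_OP * → 22 * 2 = 44. Stack: [44]
LOAD_FAST_LOAD_FAST b,a → push 22,18. Stack: [44, 22, 18]
BINARY_OP // → 22 // 18 = 1. Stack: [44, 1]
BINARY_OP // → 44 // 1 = 44. Stack: [44]
STORE_FAST k → k=44. Stack: []
LOAD_FAST_LOAD_FAST b,a → push 22,18. Stack: [22, 18]
BINARY_OP // → 22 // 18 = 1. Stack: [1]
STORE_FAST k → k=1. Stack: []
LOAD_CONST → push 10. Stack: [10]
STORE_FAST w → w=10. Stack: []
LOAD_FAST_LOAD_FAST c,b → push 20,22. Stack: [20, 22]
BINARY_OP ^ → 20 ^ 22 = 2. Stack: [2]
LOAD_FAST c → push 20. Stack: [2, 20]
BINARY_OP - → 2 - 20 = -18. Stack: [-18]
STORE_FAST v → v=-18. Stack: []
LOAD_FAST k → push 1. Stack: [1]
RETURN_VALUE → return 1.

-18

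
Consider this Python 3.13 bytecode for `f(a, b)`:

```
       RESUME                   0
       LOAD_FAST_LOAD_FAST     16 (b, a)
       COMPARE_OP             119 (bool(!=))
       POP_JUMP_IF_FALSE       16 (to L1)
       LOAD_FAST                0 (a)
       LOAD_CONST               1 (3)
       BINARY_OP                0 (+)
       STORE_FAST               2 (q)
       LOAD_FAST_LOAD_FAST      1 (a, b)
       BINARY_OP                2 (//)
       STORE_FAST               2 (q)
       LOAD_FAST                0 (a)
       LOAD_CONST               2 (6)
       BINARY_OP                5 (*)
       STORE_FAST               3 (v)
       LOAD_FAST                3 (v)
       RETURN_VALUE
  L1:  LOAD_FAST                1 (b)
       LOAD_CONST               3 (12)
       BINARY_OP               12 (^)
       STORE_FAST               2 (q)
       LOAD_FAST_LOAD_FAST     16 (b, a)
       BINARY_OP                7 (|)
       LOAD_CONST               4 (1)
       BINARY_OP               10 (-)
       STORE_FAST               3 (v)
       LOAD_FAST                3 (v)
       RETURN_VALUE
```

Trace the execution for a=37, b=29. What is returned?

LOAD_FAST_LOAD_FAST b,a → push 29,37. Stack: [29, 37]
COMPARE_OP bool(!=) → 29 vs 37 = True. Stack: [True]
POP_JUMP_IF_FALSE → pop True; no jump. Stack: []
LOAD_FAST a → push 37. Stack: [37]
LOAD_CONST → push 3. Stack: [37, 3]
BINARY_OP + → 37 + 3 = 40. Stack: [40]
STORE_FAST q → q=40. Stack: []
LOAD_FAST_LOAD_FAST a,b → push 37,29. Stack: [37, 29]
BINARY_OP // → 37 // 29 = 1. Stack: [1]
STORE_FAST q → q=1. Stack: []
LOAD_FAST a → push 37. Stack: [37]
LOAD_CONST → push 6. Stack: [37, 6]
BINARY_OP * → 37 * 6 = 222. Stack: [222]
STORE_FAST v → v=222. Stack: []
LOAD_FAST v → push 222. Stack: [222]
RETURN_VALUE → return 222.

222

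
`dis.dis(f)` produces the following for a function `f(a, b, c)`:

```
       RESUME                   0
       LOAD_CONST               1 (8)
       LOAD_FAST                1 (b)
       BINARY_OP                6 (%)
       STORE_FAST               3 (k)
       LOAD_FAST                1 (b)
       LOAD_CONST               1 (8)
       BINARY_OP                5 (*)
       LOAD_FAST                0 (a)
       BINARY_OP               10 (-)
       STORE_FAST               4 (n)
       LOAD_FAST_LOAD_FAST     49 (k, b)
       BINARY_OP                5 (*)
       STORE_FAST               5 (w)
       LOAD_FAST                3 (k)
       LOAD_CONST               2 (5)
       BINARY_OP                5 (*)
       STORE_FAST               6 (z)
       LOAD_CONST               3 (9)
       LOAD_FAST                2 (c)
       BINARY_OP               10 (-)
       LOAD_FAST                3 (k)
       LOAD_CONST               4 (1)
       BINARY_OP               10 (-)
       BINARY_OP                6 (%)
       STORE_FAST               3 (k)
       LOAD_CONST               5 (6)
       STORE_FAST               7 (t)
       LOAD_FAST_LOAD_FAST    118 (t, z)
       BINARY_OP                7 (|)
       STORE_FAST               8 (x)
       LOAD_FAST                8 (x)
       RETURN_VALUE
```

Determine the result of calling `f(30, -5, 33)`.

-10

LOAD_CONST → push 8. Stack: [8]
LOAD_FAST b → push -5. Stack: [8, -5]
BINARY_OP % → 8 % -5 = -2. Stack: [-2]
STORE_FAST k → k=-2. Stack: []
LOAD_FAST b → push -5. Stack: [-5]
LOAD_CONST → push 8. Stack: [-5, 8]
BINARY_OP * → -5 * 8 = -40. Stack: [-40]
LOAD_FAST a → push 30. Stack: [-40, 30]
BINARY_OP - → -40 - 30 = -70. Stack: [-70]
STORE_FAST n → n=-70. Stack: []
LOAD_FAST_LOAD_FAST k,b → push -2,-5. Stack: [-2, -5]
BINARY_OP * → -2 * -5 = 10. Stack: [10]
STORE_FAST w → w=10. Stack: []
LOAD_FAST k → push -2. Stack: [-2]
LOAD_CONST → push 5. Stack: [-2, 5]
BINARY_OP * → -2 * 5 = -10. Stack: [-10]
STORE_FAST z → z=-10. Stack: []
LOAD_CONST → push 9. Stack: [9]
LOAD_FAST c → push 33. Stack: [9, 33]
BINARY_OP - → 9 - 33 = -24. Stack: [-24]
LOAD_FAST k → push -2. Stack: [-24, -2]
LOAD_CONST → push 1. Stack: [-24, -2, 1]
BINARY_OP - → -2 - 1 = -3. Stack: [-24, -3]
BINARY_OP % → -24 % -3 = 0. Stack: [0]
STORE_FAST k → k=0. Stack: []
LOAD_CONST → push 6. Stack: [6]
STORE_FAST t → t=6. Stack: []
LOAD_FAST_LOAD_FAST t,z → push 6,-10. Stack: [6, -10]
BINARY_OP | → 6 | -10 = -10. Stack: [-10]
STORE_FAST x → x=-10. Stack: []
LOAD_FAST x → push -10. Stack: [-10]
RETURN_VALUE → return -10.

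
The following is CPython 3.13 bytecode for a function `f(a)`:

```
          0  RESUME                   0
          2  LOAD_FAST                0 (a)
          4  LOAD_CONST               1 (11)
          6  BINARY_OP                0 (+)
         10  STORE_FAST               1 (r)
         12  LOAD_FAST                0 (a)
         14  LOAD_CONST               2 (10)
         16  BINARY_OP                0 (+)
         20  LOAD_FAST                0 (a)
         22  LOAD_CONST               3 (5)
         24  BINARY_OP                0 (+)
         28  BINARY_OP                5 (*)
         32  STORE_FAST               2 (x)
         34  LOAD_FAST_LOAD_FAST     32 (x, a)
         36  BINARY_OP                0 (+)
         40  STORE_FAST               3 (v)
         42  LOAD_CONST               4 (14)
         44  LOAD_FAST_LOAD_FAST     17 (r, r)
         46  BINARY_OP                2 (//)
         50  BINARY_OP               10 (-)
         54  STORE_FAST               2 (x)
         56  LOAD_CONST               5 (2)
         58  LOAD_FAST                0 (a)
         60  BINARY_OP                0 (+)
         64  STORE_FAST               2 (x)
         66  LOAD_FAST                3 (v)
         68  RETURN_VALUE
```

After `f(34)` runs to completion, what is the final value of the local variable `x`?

LOAD_FAST a → push 34. Stack: [34]
LOAD_CONST → push 11. Stack: [34, 11]
BINARY_OP + → 34 + 11 = 45. Stack: [45]
STORE_FAST r → r=45. Stack: []
LOAD_FAST a → push 34. Stack: [34]
LOAD_CONST → push 10. Stack: [34, 10]
BINARY_OP + → 34 + 10 = 44. Stack: [44]
LOAD_FAST a → push 34. Stack: [44, 34]
LOAD_CONST → push 5. Stack: [44, 34, 5]
BINARY_OP + → 34 + 5 = 39. Stack: [44, 39]
BINARY_OP * → 44 * 39 = 1716. Stack: [1716]
STORE_FAST x → x=1716. Stack: []
LOAD_FAST_LOAD_FAST x,a → push 1716,34. Stack: [1716, 34]
BINARY_OP + → 1716 + 34 = 1750. Stack: [1750]
STORE_FAST v → v=1750. Stack: []
LOAD_CONST → push 14. Stack: [14]
LOAD_FAST_LOAD_FAST r,r → push 45,45. Stack: [14, 45, 45]
BINARY_OP // → 45 // 45 = 1. Stack: [14, 1]
BINARY_OP - → 14 - 1 = 13. Stack: [13]
STORE_FAST x → x=13. Stack: []
LOAD_CONST → push 2. Stack: [2]
LOAD_FAST a → push 34. Stack: [2, 34]
BINARY_OP + → 2 + 34 = 36. Stack: [36]
STORE_FAST x → x=36. Stack: []
LOAD_FAST v → push 1750. Stack: [1750]
RETURN_VALUE → return 1750.

36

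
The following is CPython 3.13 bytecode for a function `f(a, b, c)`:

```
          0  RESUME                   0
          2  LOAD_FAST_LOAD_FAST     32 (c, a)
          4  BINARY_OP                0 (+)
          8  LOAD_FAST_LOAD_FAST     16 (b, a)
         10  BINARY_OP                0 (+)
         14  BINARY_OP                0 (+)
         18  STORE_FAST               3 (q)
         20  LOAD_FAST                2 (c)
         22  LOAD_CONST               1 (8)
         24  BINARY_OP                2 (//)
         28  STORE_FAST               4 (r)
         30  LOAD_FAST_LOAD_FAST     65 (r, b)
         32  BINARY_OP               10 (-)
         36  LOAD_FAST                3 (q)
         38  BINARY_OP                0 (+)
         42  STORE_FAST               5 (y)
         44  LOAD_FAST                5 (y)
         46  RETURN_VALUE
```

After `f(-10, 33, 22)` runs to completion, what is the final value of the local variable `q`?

LOAD_FAST_LOAD_FAST c,a → push 22,-10. Stack: [22, -10]
BINARY_OP + → 22 + -10 = 12. Stack: [12]
LOAD_FAST_LOAD_FAST b,a → push 33,-10. Stack: [12, 33, -10]
BINARY_OP + → 33 + -10 = 23. Stack: [12, 23]
BINARY_OP + → 12 + 23 = 35. Stack: [35]
STORE_FAST q → q=35. Stack: []
LOAD_FAST c → push 22. Stack: [22]
LOAD_CONST → push 8. Stack: [22, 8]
BINARY_OP // → 22 // 8 = 2. Stack: [2]
STORE_FAST r → r=2. Stack: []
LOAD_FAST_LOAD_FAST r,b → push 2,33. Stack: [2, 33]
BINARY_OP - → 2 - 33 = -31. Stack: [-31]
LOAD_FAST q → push 35. Stack: [-31, 35]
BINARY_OP + → -31 + 35 = 4. Stack: [4]
STORE_FAST y → y=4. Stack: []
LOAD_FAST y → push 4. Stack: [4]
RETURN_VALUE → return 4.

35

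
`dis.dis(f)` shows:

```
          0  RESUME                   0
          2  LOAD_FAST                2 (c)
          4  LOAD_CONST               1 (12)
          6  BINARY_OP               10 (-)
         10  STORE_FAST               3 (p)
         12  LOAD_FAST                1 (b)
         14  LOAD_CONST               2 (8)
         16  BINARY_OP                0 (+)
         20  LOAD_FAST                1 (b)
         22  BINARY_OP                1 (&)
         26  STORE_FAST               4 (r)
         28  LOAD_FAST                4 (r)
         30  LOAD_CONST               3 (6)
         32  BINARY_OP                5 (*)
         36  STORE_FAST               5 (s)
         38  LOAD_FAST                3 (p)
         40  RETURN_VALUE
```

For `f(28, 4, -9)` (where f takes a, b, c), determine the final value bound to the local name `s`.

LOAD_FAST c → push -9. Stack: [-9]
LOAD_CONST → push 12. Stack: [-9, 12]
BINARY_OP - → -9 - 12 = -21. Stack: [-21]
STORE_FAST p → p=-21. Stack: []
LOAD_FAST b → push 4. Stack: [4]
LOAD_CONST → push 8. Stack: [4, 8]
BINARY_OP + → 4 + 8 = 12. Stack: [12]
LOAD_FAST b → push 4. Stack: [12, 4]
BINARY_OP & → 12 & 4 = 4. Stack: [4]
STORE_FAST r → r=4. Stack: []
LOAD_FAST r → push 4. Stack: [4]
LOAD_CONST → push 6. Stack: [4, 6]
BINARY_OP * → 4 * 6 = 24. Stack: [24]
STORE_FAST s → s=24. Stack: []
LOAD_FAST p → push -21. Stack: [-21]
RETURN_VALUE → return -21.

24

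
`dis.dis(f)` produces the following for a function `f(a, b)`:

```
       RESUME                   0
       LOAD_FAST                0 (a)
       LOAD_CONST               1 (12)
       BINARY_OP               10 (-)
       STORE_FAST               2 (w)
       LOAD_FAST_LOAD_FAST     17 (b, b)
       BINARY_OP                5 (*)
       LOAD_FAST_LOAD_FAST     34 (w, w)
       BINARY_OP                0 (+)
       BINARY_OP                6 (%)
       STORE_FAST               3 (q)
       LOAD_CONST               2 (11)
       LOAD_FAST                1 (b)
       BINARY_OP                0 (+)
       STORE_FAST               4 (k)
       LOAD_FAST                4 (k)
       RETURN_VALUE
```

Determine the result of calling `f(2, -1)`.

10

LOAD_FAST a → push 2. Stack: [2]
LOAD_CONST → push 12. Stack: [2, 12]
BINARY_OP - → 2 - 12 = -10. Stack: [-10]
STORE_FAST w → w=-10. Stack: []
LOAD_FAST_LOAD_FAST b,b → push -1,-1. Stack: [-1, -1]
BINARY_OP * → -1 * -1 = 1. Stack: [1]
LOAD_FAST_LOAD_FAST w,w → push -10,-10. Stack: [1, -10, -10]
BINARY_OP + → -10 + -10 = -20. Stack: [1, -20]
BINARY_OP % → 1 % -20 = -19. Stack: [-19]
STORE_FAST q → q=-19. Stack: []
LOAD_CONST → push 11. Stack: [11]
LOAD_FAST b → push -1. Stack: [11, -1]
BINARY_OP + → 11 + -1 = 10. Stack: [10]
STORE_FAST k → k=10. Stack: []
LOAD_FAST k → push 10. Stack: [10]
RETURN_VALUE → return 10.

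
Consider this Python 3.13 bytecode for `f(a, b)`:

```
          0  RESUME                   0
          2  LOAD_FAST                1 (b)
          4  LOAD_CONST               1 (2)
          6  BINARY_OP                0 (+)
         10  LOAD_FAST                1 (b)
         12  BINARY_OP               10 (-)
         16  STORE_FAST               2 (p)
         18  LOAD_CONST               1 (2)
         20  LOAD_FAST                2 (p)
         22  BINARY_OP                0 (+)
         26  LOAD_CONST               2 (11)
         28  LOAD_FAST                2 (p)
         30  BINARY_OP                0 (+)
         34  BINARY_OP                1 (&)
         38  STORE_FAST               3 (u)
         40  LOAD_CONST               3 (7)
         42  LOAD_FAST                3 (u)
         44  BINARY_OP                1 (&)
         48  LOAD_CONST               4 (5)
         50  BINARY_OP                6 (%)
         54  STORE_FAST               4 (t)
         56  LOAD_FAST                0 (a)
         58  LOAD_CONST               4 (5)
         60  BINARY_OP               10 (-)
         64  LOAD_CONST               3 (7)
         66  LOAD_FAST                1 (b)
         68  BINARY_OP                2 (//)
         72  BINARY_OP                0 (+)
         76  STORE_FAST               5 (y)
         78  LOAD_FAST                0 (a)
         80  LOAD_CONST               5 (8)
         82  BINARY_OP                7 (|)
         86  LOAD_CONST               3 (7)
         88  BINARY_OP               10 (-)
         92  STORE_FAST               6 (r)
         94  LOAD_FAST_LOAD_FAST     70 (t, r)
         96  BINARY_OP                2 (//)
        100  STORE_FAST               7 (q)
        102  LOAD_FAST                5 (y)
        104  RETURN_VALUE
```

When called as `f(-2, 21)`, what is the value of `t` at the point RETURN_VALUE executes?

4

LOAD_FAST b → push 21. Stack: [21]
LOAD_CONST → push 2. Stack: [21, 2]
BINARY_OP + → 21 + 2 = 23. Stack: [23]
LOAD_FAST b → push 21. Stack: [23, 21]
BINARY_OP - → 23 - 21 = 2. Stack: [2]
STORE_FAST p → p=2. Stack: []
LOAD_CONST → push 2. Stack: [2]
LOAD_FAST p → push 2. Stack: [2, 2]
BINARY_OP + → 2 + 2 = 4. Stack: [4]
LOAD_CONST → push 11. Stack: [4, 11]
LOAD_FAST p → push 2. Stack: [4, 11, 2]
BINARY_OP + → 11 + 2 = 13. Stack: [4, 13]
BINARY_OP & → 4 & 13 = 4. Stack: [4]
STORE_FAST u → u=4. Stack: []
LOAD_CONST → push 7. Stack: [7]
LOAD_FAST u → push 4. Stack: [7, 4]
BINARY_OP & → 7 & 4 = 4. Stack: [4]
LOAD_CONST → push 5. Stack: [4, 5]
BINARY_OP % → 4 % 5 = 4. Stack: [4]
STORE_FAST t → t=4. Stack: []
LOAD_FAST a → push -2. Stack: [-2]
LOAD_CONST → push 5. Stack: [-2, 5]
BINARY_OP - → -2 - 5 = -7. Stack: [-7]
LOAD_CONST → push 7. Stack: [-7, 7]
LOAD_FAST b → push 21. Stack: [-7, 7, 21]
BINARY_OP // → 7 // 21 = 0. Stack: [-7, 0]
BINARY_OP + → -7 + 0 = -7. Stack: [-7]
STORE_FAST y → y=-7. Stack: []
LOAD_FAST a → push -2. Stack: [-2]
LOAD_CONST → push 8. Stack: [-2, 8]
BINARY_OP | → -2 | 8 = -2. Stack: [-2]
LOAD_CONST → push 7. Stack: [-2, 7]
BINARY_OP - → -2 - 7 = -9. Stack: [-9]
STORE_FAST r → r=-9. Stack: []
LOAD_FAST_LOAD_FAST t,r → push 4,-9. Stack: [4, -9]
BINARY_OP // → 4 // -9 = -1. Stack: [-1]
STORE_FAST q → q=-1. Stack: []
LOAD_FAST y → push -7. Stack: [-7]
RETURN_VALUE → return -7.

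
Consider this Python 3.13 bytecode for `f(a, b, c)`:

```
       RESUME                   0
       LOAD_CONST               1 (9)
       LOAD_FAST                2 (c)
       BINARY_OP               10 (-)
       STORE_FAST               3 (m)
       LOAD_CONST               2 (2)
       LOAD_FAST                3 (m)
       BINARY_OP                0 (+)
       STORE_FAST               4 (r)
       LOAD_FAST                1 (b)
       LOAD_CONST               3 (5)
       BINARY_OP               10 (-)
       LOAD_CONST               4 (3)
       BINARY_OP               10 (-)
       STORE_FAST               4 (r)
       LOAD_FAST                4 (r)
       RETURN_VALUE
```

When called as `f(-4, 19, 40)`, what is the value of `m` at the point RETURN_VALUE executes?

LOAD_CONST → push 9. Stack: [9]
LOAD_FAST c → push 40. Stack: [9, 40]
BINARY_OP - → 9 - 40 = -31. Stack: [-31]
STORE_FAST m → m=-31. Stack: []
LOAD_CONST → push 2. Stack: [2]
LOAD_FAST m → push -31. Stack: [2, -31]
BINARY_OP + → 2 + -31 = -29. Stack: [-29]
STORE_FAST r → r=-29. Stack: []
LOAD_FAST b → push 19. Stack: [19]
LOAD_CONST → push 5. Stack: [19, 5]
BINARY_OP - → 19 - 5 = 14. Stack: [14]
LOAD_CONST → push 3. Stack: [14, 3]
BINARY_OP - → 14 - 3 = 11. Stack: [11]
STORE_FAST r → r=11. Stack: []
LOAD_FAST r → push 11. Stack: [11]
RETURN_VALUE → return 11.

-31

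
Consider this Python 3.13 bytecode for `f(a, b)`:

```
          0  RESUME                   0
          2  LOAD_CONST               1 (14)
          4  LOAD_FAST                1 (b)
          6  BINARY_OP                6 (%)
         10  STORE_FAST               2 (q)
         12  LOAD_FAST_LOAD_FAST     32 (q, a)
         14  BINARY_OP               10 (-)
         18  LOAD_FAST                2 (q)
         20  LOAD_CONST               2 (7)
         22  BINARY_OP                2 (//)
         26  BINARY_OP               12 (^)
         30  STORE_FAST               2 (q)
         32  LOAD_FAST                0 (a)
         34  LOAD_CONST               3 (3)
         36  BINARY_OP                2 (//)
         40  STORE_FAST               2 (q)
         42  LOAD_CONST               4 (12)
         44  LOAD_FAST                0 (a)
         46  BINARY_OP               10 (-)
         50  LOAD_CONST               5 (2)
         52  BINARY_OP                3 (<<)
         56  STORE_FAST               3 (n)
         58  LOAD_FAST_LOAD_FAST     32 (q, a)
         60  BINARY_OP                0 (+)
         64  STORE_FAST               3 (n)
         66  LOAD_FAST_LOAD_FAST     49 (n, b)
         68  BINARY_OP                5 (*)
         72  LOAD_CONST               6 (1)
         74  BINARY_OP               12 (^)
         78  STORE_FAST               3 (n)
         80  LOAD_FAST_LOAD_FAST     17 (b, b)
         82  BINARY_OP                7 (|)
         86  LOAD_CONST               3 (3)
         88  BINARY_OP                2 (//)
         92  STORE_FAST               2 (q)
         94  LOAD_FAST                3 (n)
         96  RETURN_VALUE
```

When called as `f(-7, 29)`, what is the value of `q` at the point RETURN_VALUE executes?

9

LOAD_CONST → push 14. Stack: [14]
LOAD_FAST b → push 29. Stack: [14, 29]
BINARY_OP % → 14 % 29 = 14. Stack: [14]
STORE_FAST q → q=14. Stack: []
LOAD_FAST_LOAD_FAST q,a → push 14,-7. Stack: [14, -7]
BINARY_OP - → 14 - -7 = 21. Stack: [21]
LOAD_FAST q → push 14. Stack: [21, 14]
LOAD_CONST → push 7. Stack: [21, 14, 7]
BINARY_OP // → 14 // 7 = 2. Stack: [21, 2]
BINARY_OP ^ → 21 ^ 2 = 23. Stack: [23]
STORE_FAST q → q=23. Stack: []
LOAD_FAST a → push -7. Stack: [-7]
LOAD_CONST → push 3. Stack: [-7, 3]
BINARY_OP // → -7 // 3 = -3. Stack: [-3]
STORE_FAST q → q=-3. Stack: []
LOAD_CONST → push 12. Stack: [12]
LOAD_FAST a → push -7. Stack: [12, -7]
BINARY_OP - → 12 - -7 = 19. Stack: [19]
LOAD_CONST → push 2. Stack: [19, 2]
BINARY_OP << → 19 << 2 = 76. Stack: [76]
STORE_FAST n → n=76. Stack: []
LOAD_FAST_LOAD_FAST q,a → push -3,-7. Stack: [-3, -7]
BINARY_OP + → -3 + -7 = -10. Stack: [-10]
STORE_FAST n → n=-10. Stack: []
LOAD_FAST_LOAD_FAST n,b → push -10,29. Stack: [-10, 29]
BINARY_OP * → -10 * 29 = -290. Stack: [-290]
LOAD_CONST → push 1. Stack: [-290, 1]
BINARY_OP ^ → -290 ^ 1 = -289. Stack: [-289]
STORE_FAST n → n=-289. Stack: []
LOAD_FAST_LOAD_FAST b,b → push 29,29. Stack: [29, 29]
BINARY_OP | → 29 | 29 = 29. Stack: [29]
LOAD_CONST → push 3. Stack: [29, 3]
BINARY_OP // → 29 // 3 = 9. Stack: [9]
STORE_FAST q → q=9. Stack: []
LOAD_FAST n → push -289. Stack: [-289]
RETURN_VALUE → return -289.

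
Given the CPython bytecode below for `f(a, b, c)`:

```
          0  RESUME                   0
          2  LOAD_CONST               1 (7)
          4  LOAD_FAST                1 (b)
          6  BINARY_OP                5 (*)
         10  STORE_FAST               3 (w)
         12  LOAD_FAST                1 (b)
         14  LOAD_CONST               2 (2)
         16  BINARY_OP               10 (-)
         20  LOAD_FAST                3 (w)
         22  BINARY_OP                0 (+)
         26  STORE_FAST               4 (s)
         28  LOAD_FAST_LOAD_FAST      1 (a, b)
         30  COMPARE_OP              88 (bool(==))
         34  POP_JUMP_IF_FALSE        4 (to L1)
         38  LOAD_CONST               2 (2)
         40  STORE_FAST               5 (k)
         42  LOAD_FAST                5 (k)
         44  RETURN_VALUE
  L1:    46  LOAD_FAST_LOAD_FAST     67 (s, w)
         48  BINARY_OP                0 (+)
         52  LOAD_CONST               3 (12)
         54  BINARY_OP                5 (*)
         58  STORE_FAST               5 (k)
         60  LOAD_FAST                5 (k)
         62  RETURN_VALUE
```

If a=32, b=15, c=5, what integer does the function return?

LOAD_CONST → push 7. Stack: [7]
LOAD_FAST b → push 15. Stack: [7, 15]
BINARY_OP * → 7 * 15 = 105. Stack: [105]
STORE_FAST w → w=105. Stack: []
LOAD_FAST b → push 15. Stack: [15]
LOAD_CONST → push 2. Stack: [15, 2]
BINARY_OP - → 15 - 2 = 13. Stack: [13]
LOAD_FAST w → push 105. Stack: [13, 105]
BINARY_OP + → 13 + 105 = 118. Stack: [118]
STORE_FAST s → s=118. Stack: []
LOAD_FAST_LOAD_FAST a,b → push 32,15. Stack: [32, 15]
COMPARE_OP bool(==) → 32 vs 15 = False. Stack: [False]
POP_JUMP_IF_FALSE → pop False; jump. Stack: []
LOAD_FAST_LOAD_FAST s,w → push 118,105. Stack: [118, 105]
BINARY_OP + → 118 + 105 = 223. Stack: [223]
LOAD_CONST → push 12. Stack: [223, 12]
BINARY_OP * → 223 * 12 = 2676. Stack: [2676]
STORE_FAST k → k=2676. Stack: []
LOAD_FAST k → push 2676. Stack: [2676]
RETURN_VALUE → return 2676.

2676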